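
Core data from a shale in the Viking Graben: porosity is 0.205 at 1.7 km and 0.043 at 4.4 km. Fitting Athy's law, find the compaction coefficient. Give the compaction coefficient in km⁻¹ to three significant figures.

0.578 km⁻¹

Athy: φ(z) = φ₀ e^(−kz) ⇒ φ₁/φ₂ = e^{k(z₂−z₁)} ⇒ k = ln(φ₁/φ₂)/(z₂−z₁)
k = ln(0.205/0.043) / (4.4 − 1.7) = ln(4.767) / 2.7 = 1.5618 / 2.7 = 0.5784 km⁻¹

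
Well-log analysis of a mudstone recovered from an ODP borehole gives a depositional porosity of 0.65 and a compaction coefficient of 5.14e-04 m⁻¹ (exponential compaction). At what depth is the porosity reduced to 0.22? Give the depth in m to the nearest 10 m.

2110 m

Working in km (1 km = 1000 m; c in km⁻¹ = c in m⁻¹ × 1000):
Invert Athy's law: Z = ln(n₀/n) / c
Z = ln(0.65/0.22) / 0.514 = ln(2.955) / 0.514 = 1.0833 / 0.514 = 2.108 km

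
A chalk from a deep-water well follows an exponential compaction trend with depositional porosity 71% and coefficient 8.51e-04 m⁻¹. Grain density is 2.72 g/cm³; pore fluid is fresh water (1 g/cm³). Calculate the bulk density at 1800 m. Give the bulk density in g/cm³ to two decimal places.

2.46 g/cm³

Working in km (1 km = 1000 m; c in km⁻¹ = c in m⁻¹ × 1000):
Porosity at depth: φ = 0.71·exp(−0.851×1.8) = 0.71×0.2161 = 0.1535
Bulk density: ρ_b = (1−φ)ρ_g + φ·ρ_f = 0.8465×2.72 + 0.1535×1
       = 2.303 + 0.153 = 2.456 g/cm³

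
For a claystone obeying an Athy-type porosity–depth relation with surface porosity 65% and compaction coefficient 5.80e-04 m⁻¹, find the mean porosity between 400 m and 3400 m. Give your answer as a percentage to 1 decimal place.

24.4%

Working in km (1 km = 1000 m; k in km⁻¹ = k in m⁻¹ × 1000):
⟨phi⟩ = (1/(d₂−d₁)) ∫ phi₀ e^(−kd) dd = phi₀·(e^(−k·d₁) − e^(−k·d₂)) / (k·(d₂−d₁))
e^(−0.58×0.4) = 0.7929; e^(−0.58×3.4) = 0.1392
⟨phi⟩ = 0.65 × (0.7929 − 0.1392) / (0.58 × 3) = 0.65 × 0.3757 = 0.2442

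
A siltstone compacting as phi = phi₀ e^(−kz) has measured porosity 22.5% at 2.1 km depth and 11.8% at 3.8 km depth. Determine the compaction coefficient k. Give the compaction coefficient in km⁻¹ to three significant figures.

0.380 km⁻¹

Athy: phi(z) = phi₀ e^(−kz) ⇒ phi₁/phi₂ = e^{k(z₂−z₁)} ⇒ k = ln(phi₁/phi₂)/(z₂−z₁)
k = ln(0.225/0.118) / (3.8 − 2.1) = ln(1.907) / 1.7 = 0.6454 / 1.7 = 0.3797 km⁻¹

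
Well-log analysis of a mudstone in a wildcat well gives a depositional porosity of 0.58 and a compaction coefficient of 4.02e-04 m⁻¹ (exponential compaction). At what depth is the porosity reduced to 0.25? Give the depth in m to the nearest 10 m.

Working in km (1 km = 1000 m; β in km⁻¹ = β in m⁻¹ × 1000):
Invert Athy's law: d = ln(φ₀/φ) / β
d = ln(0.58/0.25) / 0.402 = ln(2.32) / 0.402 = 0.8416 / 0.402 = 2.093 km

2090 m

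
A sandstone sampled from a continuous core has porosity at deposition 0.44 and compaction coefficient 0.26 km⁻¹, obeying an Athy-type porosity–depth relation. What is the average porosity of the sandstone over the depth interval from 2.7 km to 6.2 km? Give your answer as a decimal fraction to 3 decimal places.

0.143

⟨φ⟩ = (1/(z₂−z₁)) ∫ φ₀ e^(−kz) dz = φ₀·(e^(−k·z₁) − e^(−k·z₂)) / (k·(z₂−z₁))
e^(−0.26×2.7) = 0.4956; e^(−0.26×6.2) = 0.1995
⟨φ⟩ = 0.44 × (0.4956 − 0.1995) / (0.26 × 3.5) = 0.44 × 0.3254 = 0.1432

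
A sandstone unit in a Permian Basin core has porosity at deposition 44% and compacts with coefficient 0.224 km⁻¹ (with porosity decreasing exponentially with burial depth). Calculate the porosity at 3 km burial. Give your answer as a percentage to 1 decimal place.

phi = phi₀·exp(−β·z) = 0.44 × exp(−0.224 × 3) = 0.44 × exp(−0.672)
  = 0.44 × 0.5107 = 0.2247

22.5%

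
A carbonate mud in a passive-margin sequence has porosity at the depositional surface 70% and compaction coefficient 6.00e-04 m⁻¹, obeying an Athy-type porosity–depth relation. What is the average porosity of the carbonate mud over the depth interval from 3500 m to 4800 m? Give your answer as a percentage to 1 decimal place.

Working in km (1 km = 1000 m; k in km⁻¹ = k in m⁻¹ × 1000):
⟨φ⟩ = (1/(Z₂−Z₁)) ∫ φ₀ e^(−kZ) dZ = φ₀·(e^(−k·Z₁) − e^(−k·Z₂)) / (k·(Z₂−Z₁))
e^(−0.6×3.5) = 0.1225; e^(−0.6×4.8) = 0.0561
⟨φ⟩ = 0.7 × (0.1225 − 0.0561) / (0.6 × 1.3) = 0.7 × 0.0850 = 0.0595

6.0%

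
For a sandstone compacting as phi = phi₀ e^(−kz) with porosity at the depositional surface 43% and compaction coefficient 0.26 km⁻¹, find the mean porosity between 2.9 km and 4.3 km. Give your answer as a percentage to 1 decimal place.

17.0%

⟨phi⟩ = (1/(z₂−z₁)) ∫ phi₀ e^(−kz) dz = phi₀·(e^(−k·z₁) − e^(−k·z₂)) / (k·(z₂−z₁))
e^(−0.26×2.9) = 0.4705; e^(−0.26×4.3) = 0.3269
⟨phi⟩ = 0.43 × (0.4705 − 0.3269) / (0.26 × 1.4) = 0.43 × 0.3944 = 0.1696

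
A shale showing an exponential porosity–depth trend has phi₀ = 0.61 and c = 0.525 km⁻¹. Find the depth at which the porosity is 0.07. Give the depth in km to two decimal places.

Invert Athy's law: d = ln(phi₀/phi) / c
d = ln(0.61/0.07) / 0.525 = ln(8.714) / 0.525 = 2.1650 / 0.525 = 4.124 km

4.12 km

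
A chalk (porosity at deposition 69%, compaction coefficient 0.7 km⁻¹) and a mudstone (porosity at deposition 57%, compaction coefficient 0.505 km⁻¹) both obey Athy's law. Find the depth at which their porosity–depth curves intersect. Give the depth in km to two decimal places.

0.98 km

Set phi₀ₐ e^(−βₐZ) = phi₀ᵦ e^(−βᵦZ) ⇒ ln(phi₀ₐ/phi₀ᵦ) = (βₐ − βᵦ)·Z
Z = ln(0.69/0.57) / (0.7 − 0.505) = 0.1911 / 0.195 = 0.980 km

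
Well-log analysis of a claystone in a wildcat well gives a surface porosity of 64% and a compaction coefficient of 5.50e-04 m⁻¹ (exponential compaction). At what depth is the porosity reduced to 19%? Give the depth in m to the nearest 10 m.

2210 m

Working in km (1 km = 1000 m; β in km⁻¹ = β in m⁻¹ × 1000):
Invert Athy's law: d = ln(n₀/n) / β
d = ln(0.64/0.19) / 0.55 = ln(3.368) / 0.55 = 1.2144 / 0.55 = 2.208 km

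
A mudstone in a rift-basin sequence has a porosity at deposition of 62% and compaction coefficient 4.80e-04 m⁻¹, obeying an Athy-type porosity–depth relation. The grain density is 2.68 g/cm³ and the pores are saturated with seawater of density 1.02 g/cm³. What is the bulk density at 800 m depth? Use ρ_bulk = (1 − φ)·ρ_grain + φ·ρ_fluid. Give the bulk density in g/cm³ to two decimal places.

1.98 g/cm³

Working in km (1 km = 1000 m; β in km⁻¹ = β in m⁻¹ × 1000):
Porosity at depth: φ = 0.62·exp(−0.48×0.8) = 0.62×0.6811 = 0.4223
Bulk density: ρ_b = (1−φ)ρ_g + φ·ρ_f = 0.5777×2.68 + 0.4223×1.02
       = 1.548 + 0.431 = 1.979 g/cm³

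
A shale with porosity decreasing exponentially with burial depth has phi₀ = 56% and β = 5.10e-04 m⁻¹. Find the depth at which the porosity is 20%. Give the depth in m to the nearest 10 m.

2020 m

Working in km (1 km = 1000 m; β in km⁻¹ = β in m⁻¹ × 1000):
Invert Athy's law: Z = ln(phi₀/phi) / β
Z = ln(0.56/0.2) / 0.51 = ln(2.8) / 0.51 = 1.0296 / 0.51 = 2.019 km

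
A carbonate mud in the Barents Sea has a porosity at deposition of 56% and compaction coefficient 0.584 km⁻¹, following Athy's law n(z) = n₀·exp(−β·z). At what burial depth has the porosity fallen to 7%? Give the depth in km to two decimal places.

Invert Athy's law: z = ln(n₀/n) / β
z = ln(0.56/0.07) / 0.584 = ln(8) / 0.584 = 2.0794 / 0.584 = 3.561 km

3.56 km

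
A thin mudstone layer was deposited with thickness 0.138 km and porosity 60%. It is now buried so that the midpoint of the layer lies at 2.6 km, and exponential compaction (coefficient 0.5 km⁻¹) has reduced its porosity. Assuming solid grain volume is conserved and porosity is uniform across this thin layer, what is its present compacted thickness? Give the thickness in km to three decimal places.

Porosity at 2.6 km: φ = 0.6·exp(−0.5×2.6) = 0.1635
Solid-volume conservation: h(1−φ) = h₀(1−φ₀) ⇒ h = h₀·(1−φ₀)/(1−φ)
h = 0.138 × (1 − 0.6)/(1 − 0.1635) = 0.138 × 0.4782 = 0.0660 km

0.066 km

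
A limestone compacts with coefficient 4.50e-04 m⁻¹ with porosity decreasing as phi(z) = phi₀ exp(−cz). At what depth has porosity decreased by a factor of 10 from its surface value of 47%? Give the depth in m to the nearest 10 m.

5120 m

Working in km (1 km = 1000 m; c in km⁻¹ = c in m⁻¹ × 1000):
phi/phi₀ = 1/10 ⇒ exp(−c·z) = 1/10 ⇒ z = ln(10) / c
z = 2.3026 / 0.45 = 5.117 km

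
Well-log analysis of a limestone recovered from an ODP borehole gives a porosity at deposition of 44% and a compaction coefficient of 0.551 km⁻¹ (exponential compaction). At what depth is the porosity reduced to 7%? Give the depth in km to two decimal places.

3.34 km

Invert Athy's law: z = ln(phi₀/phi) / c
z = ln(0.44/0.07) / 0.551 = ln(6.286) / 0.551 = 1.8383 / 0.551 = 3.336 km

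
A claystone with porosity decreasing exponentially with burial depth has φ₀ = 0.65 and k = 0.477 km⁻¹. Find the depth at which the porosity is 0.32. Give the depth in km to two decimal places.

1.49 km

Invert Athy's law: d = ln(φ₀/φ) / k
d = ln(0.65/0.32) / 0.477 = ln(2.031) / 0.477 = 0.7087 / 0.477 = 1.486 km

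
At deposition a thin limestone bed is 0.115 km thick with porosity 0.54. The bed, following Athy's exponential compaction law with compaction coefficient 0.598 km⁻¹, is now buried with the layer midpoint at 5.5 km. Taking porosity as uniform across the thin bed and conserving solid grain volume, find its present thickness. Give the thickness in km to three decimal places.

Porosity at 5.5 km: n = 0.54·exp(−0.598×5.5) = 0.0201
Solid-volume conservation: h(1−n) = h₀(1−n₀) ⇒ h = h₀·(1−n₀)/(1−n)
h = 0.115 × (1 − 0.54)/(1 − 0.0201) = 0.115 × 0.4695 = 0.0540 km

0.054 km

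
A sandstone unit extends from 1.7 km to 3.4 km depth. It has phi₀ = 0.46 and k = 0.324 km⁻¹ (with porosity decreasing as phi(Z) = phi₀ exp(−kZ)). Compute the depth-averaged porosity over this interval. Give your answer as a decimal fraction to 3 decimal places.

⟨phi⟩ = (1/(Z₂−Z₁)) ∫ phi₀ e^(−kZ) dZ = phi₀·(e^(−k·Z₁) − e^(−k·Z₂)) / (k·(Z₂−Z₁))
e^(−0.324×1.7) = 0.5765; e^(−0.324×3.4) = 0.3323
⟨phi⟩ = 0.46 × (0.5765 − 0.3323) / (0.324 × 1.7) = 0.46 × 0.4433 = 0.2039

0.204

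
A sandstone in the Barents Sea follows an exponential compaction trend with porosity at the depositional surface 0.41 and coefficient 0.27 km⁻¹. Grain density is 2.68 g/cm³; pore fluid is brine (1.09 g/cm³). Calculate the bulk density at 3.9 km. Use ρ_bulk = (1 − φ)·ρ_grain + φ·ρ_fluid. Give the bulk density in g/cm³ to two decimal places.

Porosity at depth: n = 0.41·exp(−0.27×3.9) = 0.41×0.3489 = 0.1430
Bulk density: ρ_b = (1−n)ρ_g + n·ρ_f = 0.8570×2.68 + 0.1430×1.09
       = 2.297 + 0.156 = 2.453 g/cm³

2.45 g/cm³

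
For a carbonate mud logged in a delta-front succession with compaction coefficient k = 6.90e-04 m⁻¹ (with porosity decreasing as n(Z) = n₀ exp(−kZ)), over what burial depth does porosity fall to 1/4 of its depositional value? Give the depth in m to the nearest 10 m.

2010 m

Working in km (1 km = 1000 m; k in km⁻¹ = k in m⁻¹ × 1000):
n/n₀ = 1/4 ⇒ exp(−k·Z) = 1/4 ⇒ Z = ln(4) / k
Z = 1.3863 / 0.69 = 2.009 km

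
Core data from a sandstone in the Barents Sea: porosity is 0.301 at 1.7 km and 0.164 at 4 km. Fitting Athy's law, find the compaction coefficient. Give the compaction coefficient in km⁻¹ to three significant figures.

Athy: φ(d) = φ₀ e^(−βd) ⇒ φ₁/φ₂ = e^{β(d₂−d₁)} ⇒ β = ln(φ₁/φ₂)/(d₂−d₁)
β = ln(0.301/0.164) / (4 − 1.7) = ln(1.835) / 2.3 = 0.6072 / 2.3 = 0.264 km⁻¹

0.264 km⁻¹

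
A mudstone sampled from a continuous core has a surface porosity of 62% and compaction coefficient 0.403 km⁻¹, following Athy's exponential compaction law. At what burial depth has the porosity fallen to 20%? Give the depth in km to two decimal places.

Invert Athy's law: Z = ln(phi₀/phi) / β
Z = ln(0.62/0.2) / 0.403 = ln(3.1) / 0.403 = 1.1314 / 0.403 = 2.807 km

2.81 km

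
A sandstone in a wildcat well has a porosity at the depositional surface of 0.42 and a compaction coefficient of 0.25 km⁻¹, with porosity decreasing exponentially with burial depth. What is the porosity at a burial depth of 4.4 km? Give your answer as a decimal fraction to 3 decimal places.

n = n₀·exp(−β·z) = 0.42 × exp(−0.25 × 4.4) = 0.42 × exp(−1.1)
  = 0.42 × 0.3329 = 0.1398

0.140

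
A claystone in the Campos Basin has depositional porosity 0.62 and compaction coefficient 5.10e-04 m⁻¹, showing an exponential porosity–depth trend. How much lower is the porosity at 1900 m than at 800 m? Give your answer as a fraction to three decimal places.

0.177

Working in km (1 km = 1000 m; k in km⁻¹ = k in m⁻¹ × 1000):
phi(0.8) = 0.62·e^(−0.51×0.8) = 0.4123
phi(1.9) = 0.62·e^(−0.51×1.9) = 0.2353
Δphi = 0.4123 − 0.2353 = 0.1770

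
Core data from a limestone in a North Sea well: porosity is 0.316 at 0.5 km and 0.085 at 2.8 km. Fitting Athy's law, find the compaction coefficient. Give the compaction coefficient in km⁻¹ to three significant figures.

0.571 km⁻¹

Athy: n(Z) = n₀ e^(−kZ) ⇒ n₁/n₂ = e^{k(Z₂−Z₁)} ⇒ k = ln(n₁/n₂)/(Z₂−Z₁)
k = ln(0.316/0.085) / (2.8 − 0.5) = ln(3.718) / 2.3 = 1.3131 / 2.3 = 0.5709 km⁻¹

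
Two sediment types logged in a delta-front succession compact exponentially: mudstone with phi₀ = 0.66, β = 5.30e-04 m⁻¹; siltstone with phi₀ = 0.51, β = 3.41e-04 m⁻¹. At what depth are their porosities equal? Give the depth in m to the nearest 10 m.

Working in km (1 km = 1000 m; β in km⁻¹ = β in m⁻¹ × 1000):
Set phi₀ₐ e^(−βₐZ) = phi₀ᵦ e^(−βᵦZ) ⇒ ln(phi₀ₐ/phi₀ᵦ) = (βₐ − βᵦ)·Z
Z = ln(0.66/0.51) / (0.53 − 0.341) = 0.2578 / 0.189 = 1.364 km

1360 m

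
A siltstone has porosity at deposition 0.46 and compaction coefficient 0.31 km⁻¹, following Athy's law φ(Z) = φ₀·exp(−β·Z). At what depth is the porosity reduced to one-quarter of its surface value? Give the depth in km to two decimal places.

4.47 km

φ/φ₀ = 1/4 ⇒ exp(−β·Z) = 1/4 ⇒ Z = ln(4) / β
Z = 1.3863 / 0.31 = 4.472 km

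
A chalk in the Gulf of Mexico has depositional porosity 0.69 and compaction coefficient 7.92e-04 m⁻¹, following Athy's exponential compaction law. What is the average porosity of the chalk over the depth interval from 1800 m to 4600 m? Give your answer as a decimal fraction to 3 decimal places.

0.067

Working in km (1 km = 1000 m; c in km⁻¹ = c in m⁻¹ × 1000):
⟨n⟩ = (1/(d₂−d₁)) ∫ n₀ e^(−cd) dd = n₀·(e^(−c·d₁) − e^(−c·d₂)) / (c·(d₂−d₁))
e^(−0.792×1.8) = 0.2404; e^(−0.792×4.6) = 0.0262
⟨n⟩ = 0.69 × (0.2404 − 0.0262) / (0.792 × 2.8) = 0.69 × 0.0966 = 0.0666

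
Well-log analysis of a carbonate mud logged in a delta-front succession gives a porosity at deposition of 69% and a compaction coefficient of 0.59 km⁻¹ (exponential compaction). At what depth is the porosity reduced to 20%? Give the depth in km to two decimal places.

2.10 km

Invert Athy's law: z = ln(n₀/n) / k
z = ln(0.69/0.2) / 0.59 = ln(3.45) / 0.59 = 1.2384 / 0.59 = 2.099 km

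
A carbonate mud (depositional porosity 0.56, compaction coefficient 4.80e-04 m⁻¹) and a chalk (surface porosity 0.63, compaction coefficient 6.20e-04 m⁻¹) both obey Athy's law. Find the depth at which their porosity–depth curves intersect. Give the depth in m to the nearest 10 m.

Working in km (1 km = 1000 m; β in km⁻¹ = β in m⁻¹ × 1000):
Set φ₀ₐ e^(−βₐz) = φ₀ᵦ e^(−βᵦz) ⇒ ln(φ₀ₐ/φ₀ᵦ) = (βₐ − βᵦ)·z
z = ln(0.56/0.63) / (0.48 − 0.62) = -0.1178 / -0.14 = 0.841 km

840 m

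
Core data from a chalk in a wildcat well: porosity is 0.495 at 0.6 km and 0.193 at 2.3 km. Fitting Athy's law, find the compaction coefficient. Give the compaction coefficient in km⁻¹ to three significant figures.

0.554 km⁻¹

Athy: n(z) = n₀ e^(−βz) ⇒ n₁/n₂ = e^{β(z₂−z₁)} ⇒ β = ln(n₁/n₂)/(z₂−z₁)
β = ln(0.495/0.193) / (2.3 − 0.6) = ln(2.565) / 1.7 = 0.9419 / 1.7 = 0.554 km⁻¹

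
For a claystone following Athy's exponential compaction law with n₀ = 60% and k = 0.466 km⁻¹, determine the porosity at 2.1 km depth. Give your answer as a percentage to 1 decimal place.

n = n₀·exp(−k·d) = 0.6 × exp(−0.466 × 2.1) = 0.6 × exp(−0.9786)
  = 0.6 × 0.3758 = 0.2255

22.6%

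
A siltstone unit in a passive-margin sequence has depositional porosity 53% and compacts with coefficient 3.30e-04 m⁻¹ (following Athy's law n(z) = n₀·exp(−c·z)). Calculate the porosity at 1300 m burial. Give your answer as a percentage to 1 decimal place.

34.5%

Working in km (1 km = 1000 m; c in km⁻¹ = c in m⁻¹ × 1000):
n = n₀·exp(−c·z) = 0.53 × exp(−0.33 × 1.3) = 0.53 × exp(−0.429)
  = 0.53 × 0.6512 = 0.3451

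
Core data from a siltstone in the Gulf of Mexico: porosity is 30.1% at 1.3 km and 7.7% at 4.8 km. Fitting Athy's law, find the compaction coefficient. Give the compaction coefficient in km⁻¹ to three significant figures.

Athy: φ(z) = φ₀ e^(−βz) ⇒ φ₁/φ₂ = e^{β(z₂−z₁)} ⇒ β = ln(φ₁/φ₂)/(z₂−z₁)
β = ln(0.301/0.077) / (4.8 − 1.3) = ln(3.909) / 3.5 = 1.3633 / 3.5 = 0.3895 km⁻¹

0.390 km⁻¹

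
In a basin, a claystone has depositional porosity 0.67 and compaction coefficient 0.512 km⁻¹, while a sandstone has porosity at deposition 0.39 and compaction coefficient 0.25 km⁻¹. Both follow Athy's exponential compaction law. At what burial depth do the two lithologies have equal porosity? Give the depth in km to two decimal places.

2.07 km

Set phi₀ₐ e^(−βₐz) = phi₀ᵦ e^(−βᵦz) ⇒ ln(phi₀ₐ/phi₀ᵦ) = (βₐ − βᵦ)·z
z = ln(0.67/0.39) / (0.512 − 0.25) = 0.5411 / 0.262 = 2.065 km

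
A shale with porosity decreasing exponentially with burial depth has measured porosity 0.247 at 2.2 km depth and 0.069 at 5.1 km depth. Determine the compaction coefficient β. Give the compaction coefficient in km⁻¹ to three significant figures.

0.440 km⁻¹

Athy: n(Z) = n₀ e^(−βZ) ⇒ n₁/n₂ = e^{β(Z₂−Z₁)} ⇒ β = ln(n₁/n₂)/(Z₂−Z₁)
β = ln(0.247/0.069) / (5.1 − 2.2) = ln(3.58) / 2.9 = 1.2753 / 2.9 = 0.4398 km⁻¹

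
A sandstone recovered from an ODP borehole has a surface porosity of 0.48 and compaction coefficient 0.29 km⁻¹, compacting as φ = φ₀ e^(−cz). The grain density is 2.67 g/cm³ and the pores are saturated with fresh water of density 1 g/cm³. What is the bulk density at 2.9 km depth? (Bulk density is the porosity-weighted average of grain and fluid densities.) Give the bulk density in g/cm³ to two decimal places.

Porosity at depth: φ = 0.48·exp(−0.29×2.9) = 0.48×0.4313 = 0.2070
Bulk density: ρ_b = (1−φ)ρ_g + φ·ρ_f = 0.7930×2.67 + 0.2070×1
       = 2.117 + 0.207 = 2.324 g/cm³

2.32 g/cm³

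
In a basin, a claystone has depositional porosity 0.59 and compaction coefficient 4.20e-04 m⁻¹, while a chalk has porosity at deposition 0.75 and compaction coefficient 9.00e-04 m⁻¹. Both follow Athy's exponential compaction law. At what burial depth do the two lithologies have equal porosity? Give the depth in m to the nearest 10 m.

500 m

Working in km (1 km = 1000 m; c in km⁻¹ = c in m⁻¹ × 1000):
Set phi₀ₐ e^(−cₐZ) = phi₀ᵦ e^(−cᵦZ) ⇒ ln(phi₀ₐ/phi₀ᵦ) = (cₐ − cᵦ)·Z
Z = ln(0.59/0.75) / (0.42 − 0.9) = -0.2400 / -0.48 = 0.500 km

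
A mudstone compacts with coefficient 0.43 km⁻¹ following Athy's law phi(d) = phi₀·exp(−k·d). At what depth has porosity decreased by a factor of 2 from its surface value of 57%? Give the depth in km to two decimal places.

1.61 km

phi/phi₀ = 1/2 ⇒ exp(−k·d) = 1/2 ⇒ d = ln(2) / k
d = 0.6931 / 0.43 = 1.612 km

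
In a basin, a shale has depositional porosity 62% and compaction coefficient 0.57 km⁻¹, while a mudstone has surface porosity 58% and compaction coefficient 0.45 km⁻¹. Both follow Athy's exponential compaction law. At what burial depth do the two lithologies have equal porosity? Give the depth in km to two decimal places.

Set n₀ₐ e^(−kₐz) = n₀ᵦ e^(−kᵦz) ⇒ ln(n₀ₐ/n₀ᵦ) = (kₐ − kᵦ)·z
z = ln(0.62/0.58) / (0.57 − 0.45) = 0.0667 / 0.12 = 0.556 km

0.56 km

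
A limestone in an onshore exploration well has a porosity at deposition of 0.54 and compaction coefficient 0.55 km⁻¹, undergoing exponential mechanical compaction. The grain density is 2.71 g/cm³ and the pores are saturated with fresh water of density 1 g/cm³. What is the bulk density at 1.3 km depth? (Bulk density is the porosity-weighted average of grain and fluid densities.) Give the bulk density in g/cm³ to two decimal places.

2.26 g/cm³

Porosity at depth: phi = 0.54·exp(−0.55×1.3) = 0.54×0.4892 = 0.2642
Bulk density: ρ_b = (1−phi)ρ_g + phi·ρ_f = 0.7358×2.71 + 0.2642×1
       = 1.994 + 0.264 = 2.258 g/cm³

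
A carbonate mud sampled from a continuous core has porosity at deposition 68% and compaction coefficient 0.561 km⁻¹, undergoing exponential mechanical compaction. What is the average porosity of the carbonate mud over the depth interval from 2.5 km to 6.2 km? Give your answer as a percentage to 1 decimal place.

⟨phi⟩ = (1/(Z₂−Z₁)) ∫ phi₀ e^(−cZ) dZ = phi₀·(e^(−c·Z₁) − e^(−c·Z₂)) / (c·(Z₂−Z₁))
e^(−0.561×2.5) = 0.2460; e^(−0.561×6.2) = 0.0309
⟨phi⟩ = 0.68 × (0.2460 − 0.0309) / (0.561 × 3.7) = 0.68 × 0.1036 = 0.0705

7.0%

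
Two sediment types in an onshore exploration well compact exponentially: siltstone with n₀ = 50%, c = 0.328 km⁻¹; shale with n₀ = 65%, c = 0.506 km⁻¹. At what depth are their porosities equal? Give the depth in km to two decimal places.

1.47 km

Set n₀ₐ e^(−cₐz) = n₀ᵦ e^(−cᵦz) ⇒ ln(n₀ₐ/n₀ᵦ) = (cₐ − cᵦ)·z
z = ln(0.5/0.65) / (0.328 − 0.506) = -0.2624 / -0.178 = 1.474 km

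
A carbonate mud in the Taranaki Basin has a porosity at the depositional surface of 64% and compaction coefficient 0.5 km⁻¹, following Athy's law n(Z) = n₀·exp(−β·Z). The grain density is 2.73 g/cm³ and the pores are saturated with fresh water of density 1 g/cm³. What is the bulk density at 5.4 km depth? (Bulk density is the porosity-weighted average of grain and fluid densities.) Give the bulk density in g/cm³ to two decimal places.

Porosity at depth: n = 0.64·exp(−0.5×5.4) = 0.64×0.0672 = 0.0430
Bulk density: ρ_b = (1−n)ρ_g + n·ρ_f = 0.9570×2.73 + 0.0430×1
       = 2.613 + 0.043 = 2.656 g/cm³

2.66 g/cm³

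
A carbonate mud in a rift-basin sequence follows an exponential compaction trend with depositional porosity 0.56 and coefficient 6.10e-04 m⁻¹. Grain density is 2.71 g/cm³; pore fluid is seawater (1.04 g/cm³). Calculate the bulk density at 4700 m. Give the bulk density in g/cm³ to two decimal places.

2.66 g/cm³

Working in km (1 km = 1000 m; k in km⁻¹ = k in m⁻¹ × 1000):
Porosity at depth: phi = 0.56·exp(−0.61×4.7) = 0.56×0.0569 = 0.0318
Bulk density: ρ_b = (1−phi)ρ_g + phi·ρ_f = 0.9682×2.71 + 0.0318×1.04
       = 2.624 + 0.033 = 2.657 g/cm³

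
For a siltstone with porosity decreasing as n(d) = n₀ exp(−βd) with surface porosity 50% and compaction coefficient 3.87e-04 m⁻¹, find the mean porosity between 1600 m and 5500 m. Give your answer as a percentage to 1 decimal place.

13.9%

Working in km (1 km = 1000 m; β in km⁻¹ = β in m⁻¹ × 1000):
⟨n⟩ = (1/(d₂−d₁)) ∫ n₀ e^(−βd) dd = n₀·(e^(−β·d₁) − e^(−β·d₂)) / (β·(d₂−d₁))
e^(−0.387×1.6) = 0.5384; e^(−0.387×5.5) = 0.1190
⟨n⟩ = 0.5 × (0.5384 − 0.1190) / (0.387 × 3.9) = 0.5 × 0.2779 = 0.1389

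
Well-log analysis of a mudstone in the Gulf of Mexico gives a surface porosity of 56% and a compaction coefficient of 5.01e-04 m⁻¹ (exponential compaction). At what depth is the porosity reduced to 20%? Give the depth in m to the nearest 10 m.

2060 m

Working in km (1 km = 1000 m; k in km⁻¹ = k in m⁻¹ × 1000):
Invert Athy's law: z = ln(phi₀/phi) / k
z = ln(0.56/0.2) / 0.501 = ln(2.8) / 0.501 = 1.0296 / 0.501 = 2.055 km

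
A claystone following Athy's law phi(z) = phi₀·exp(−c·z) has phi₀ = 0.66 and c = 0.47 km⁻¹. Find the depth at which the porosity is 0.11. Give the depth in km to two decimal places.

Invert Athy's law: z = ln(phi₀/phi) / c
z = ln(0.66/0.11) / 0.47 = ln(6) / 0.47 = 1.7918 / 0.47 = 3.812 km

3.81 km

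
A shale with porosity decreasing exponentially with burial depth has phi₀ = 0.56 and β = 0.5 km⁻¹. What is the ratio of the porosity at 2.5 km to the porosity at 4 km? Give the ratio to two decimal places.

phi(Z₁)/phi(Z₂) = e^(−β·Z₁)/e^(−β·Z₂) = e^{β(Z₂−Z₁)}
= exp(0.5 × 1.5) = exp(0.75) = 2.1170

2.12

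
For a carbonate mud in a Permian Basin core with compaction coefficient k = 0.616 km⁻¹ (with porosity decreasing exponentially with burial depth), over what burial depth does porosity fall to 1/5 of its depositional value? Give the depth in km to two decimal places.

2.61 km

phi/phi₀ = 1/5 ⇒ exp(−k·Z) = 1/5 ⇒ Z = ln(5) / k
Z = 1.6094 / 0.616 = 2.613 km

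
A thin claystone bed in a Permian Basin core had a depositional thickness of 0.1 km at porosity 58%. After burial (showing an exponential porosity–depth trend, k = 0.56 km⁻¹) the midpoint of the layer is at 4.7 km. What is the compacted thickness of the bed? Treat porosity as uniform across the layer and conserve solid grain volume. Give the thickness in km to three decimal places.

0.044 km

Porosity at 4.7 km: φ = 0.58·exp(−0.56×4.7) = 0.0417
Solid-volume conservation: h(1−φ) = h₀(1−φ₀) ⇒ h = h₀·(1−φ₀)/(1−φ)
h = 0.1 × (1 − 0.58)/(1 − 0.0417) = 0.1 × 0.4383 = 0.0438 km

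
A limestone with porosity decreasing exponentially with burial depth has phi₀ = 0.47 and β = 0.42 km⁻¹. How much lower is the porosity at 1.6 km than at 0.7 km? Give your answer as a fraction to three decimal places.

phi(0.7) = 0.47·e^(−0.42×0.7) = 0.3503
phi(1.6) = 0.47·e^(−0.42×1.6) = 0.2400
Δphi = 0.3503 − 0.2400 = 0.1103

0.110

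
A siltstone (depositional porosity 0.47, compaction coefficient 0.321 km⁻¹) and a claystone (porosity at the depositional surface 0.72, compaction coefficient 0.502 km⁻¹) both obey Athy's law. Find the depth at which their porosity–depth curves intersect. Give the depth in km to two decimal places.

2.36 km

Set φ₀ₐ e^(−cₐd) = φ₀ᵦ e^(−cᵦd) ⇒ ln(φ₀ₐ/φ₀ᵦ) = (cₐ − cᵦ)·d
d = ln(0.47/0.72) / (0.321 − 0.502) = -0.4265 / -0.181 = 2.356 km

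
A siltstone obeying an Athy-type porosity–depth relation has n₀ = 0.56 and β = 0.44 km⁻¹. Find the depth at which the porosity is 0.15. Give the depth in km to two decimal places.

Invert Athy's law: d = ln(n₀/n) / β
d = ln(0.56/0.15) / 0.44 = ln(3.733) / 0.44 = 1.3173 / 0.44 = 2.994 km

2.99 km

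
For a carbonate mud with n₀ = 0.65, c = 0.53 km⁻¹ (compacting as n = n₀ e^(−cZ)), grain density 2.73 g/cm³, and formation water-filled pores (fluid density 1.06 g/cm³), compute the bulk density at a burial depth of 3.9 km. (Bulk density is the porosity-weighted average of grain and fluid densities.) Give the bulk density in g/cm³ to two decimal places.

2.59 g/cm³

Porosity at depth: n = 0.65·exp(−0.53×3.9) = 0.65×0.1266 = 0.0823
Bulk density: ρ_b = (1−n)ρ_g + n·ρ_f = 0.9177×2.73 + 0.0823×1.06
       = 2.505 + 0.087 = 2.593 g/cm³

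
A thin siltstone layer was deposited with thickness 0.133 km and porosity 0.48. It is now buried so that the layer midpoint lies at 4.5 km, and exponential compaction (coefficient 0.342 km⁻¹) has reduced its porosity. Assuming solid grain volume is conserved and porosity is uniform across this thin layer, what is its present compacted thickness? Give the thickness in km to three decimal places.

0.077 km

Porosity at 4.5 km: n = 0.48·exp(−0.342×4.5) = 0.1030
Solid-volume conservation: h(1−n) = h₀(1−n₀) ⇒ h = h₀·(1−n₀)/(1−n)
h = 0.133 × (1 − 0.48)/(1 − 0.1030) = 0.133 × 0.5797 = 0.0771 km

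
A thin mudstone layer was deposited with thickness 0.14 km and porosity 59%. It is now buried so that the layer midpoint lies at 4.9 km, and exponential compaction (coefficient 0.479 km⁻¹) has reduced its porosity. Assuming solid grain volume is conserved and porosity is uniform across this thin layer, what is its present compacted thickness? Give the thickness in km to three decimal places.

Porosity at 4.9 km: phi = 0.59·exp(−0.479×4.9) = 0.0564
Solid-volume conservation: h(1−phi) = h₀(1−phi₀) ⇒ h = h₀·(1−phi₀)/(1−phi)
h = 0.14 × (1 − 0.59)/(1 − 0.0564) = 0.14 × 0.4345 = 0.0608 km

0.061 km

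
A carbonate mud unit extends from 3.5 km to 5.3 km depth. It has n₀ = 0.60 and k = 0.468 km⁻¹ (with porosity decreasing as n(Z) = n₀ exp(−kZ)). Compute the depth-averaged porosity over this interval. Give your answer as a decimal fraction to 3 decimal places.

0.079

⟨n⟩ = (1/(Z₂−Z₁)) ∫ n₀ e^(−kZ) dZ = n₀·(e^(−k·Z₁) − e^(−k·Z₂)) / (k·(Z₂−Z₁))
e^(−0.468×3.5) = 0.1944; e^(−0.468×5.3) = 0.0837
⟨n⟩ = 0.6 × (0.1944 − 0.0837) / (0.468 × 1.8) = 0.6 × 0.1314 = 0.0788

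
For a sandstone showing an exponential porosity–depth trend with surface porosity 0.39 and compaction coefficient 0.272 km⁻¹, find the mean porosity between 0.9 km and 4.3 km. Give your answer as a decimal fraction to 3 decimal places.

⟨phi⟩ = (1/(Z₂−Z₁)) ∫ phi₀ e^(−kZ) dZ = phi₀·(e^(−k·Z₁) − e^(−k·Z₂)) / (k·(Z₂−Z₁))
e^(−0.272×0.9) = 0.7829; e^(−0.272×4.3) = 0.3105
⟨phi⟩ = 0.39 × (0.7829 − 0.3105) / (0.272 × 3.4) = 0.39 × 0.5108 = 0.1992

0.199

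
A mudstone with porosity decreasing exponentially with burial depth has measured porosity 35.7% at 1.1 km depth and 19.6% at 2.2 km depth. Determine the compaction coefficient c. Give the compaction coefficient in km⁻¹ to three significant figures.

0.545 km⁻¹

Athy: n(z) = n₀ e^(−cz) ⇒ n₁/n₂ = e^{c(z₂−z₁)} ⇒ c = ln(n₁/n₂)/(z₂−z₁)
c = ln(0.357/0.196) / (2.2 − 1.1) = ln(1.821) / 1.1 = 0.5996 / 1.1 = 0.5451 km⁻¹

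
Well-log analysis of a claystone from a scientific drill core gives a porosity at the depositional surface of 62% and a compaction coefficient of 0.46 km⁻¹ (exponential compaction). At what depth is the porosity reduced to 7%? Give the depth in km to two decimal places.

4.74 km

Invert Athy's law: d = ln(n₀/n) / c
d = ln(0.62/0.07) / 0.46 = ln(8.857) / 0.46 = 2.1812 / 0.46 = 4.742 km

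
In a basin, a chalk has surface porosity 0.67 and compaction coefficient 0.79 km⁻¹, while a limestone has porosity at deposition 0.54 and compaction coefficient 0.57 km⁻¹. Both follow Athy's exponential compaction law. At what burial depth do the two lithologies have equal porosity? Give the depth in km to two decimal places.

0.98 km

Set n₀ₐ e^(−kₐZ) = n₀ᵦ e^(−kᵦZ) ⇒ ln(n₀ₐ/n₀ᵦ) = (kₐ − kᵦ)·Z
Z = ln(0.67/0.54) / (0.79 − 0.57) = 0.2157 / 0.22 = 0.980 km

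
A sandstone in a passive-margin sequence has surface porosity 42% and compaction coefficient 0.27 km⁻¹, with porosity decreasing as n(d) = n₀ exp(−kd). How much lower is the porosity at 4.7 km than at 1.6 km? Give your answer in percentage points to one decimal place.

15.5 percentage points

n(1.6) = 0.42·e^(−0.27×1.6) = 0.2727
n(4.7) = 0.42·e^(−0.27×4.7) = 0.1181
Δn = 0.2727 − 0.1181 = 0.1546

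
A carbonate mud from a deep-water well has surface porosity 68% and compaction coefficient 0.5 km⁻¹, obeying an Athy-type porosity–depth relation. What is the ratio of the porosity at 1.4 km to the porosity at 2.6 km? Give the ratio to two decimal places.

n(Z₁)/n(Z₂) = e^(−c·Z₁)/e^(−c·Z₂) = e^{c(Z₂−Z₁)}
= exp(0.5 × 1.2) = exp(0.6) = 1.8221

1.82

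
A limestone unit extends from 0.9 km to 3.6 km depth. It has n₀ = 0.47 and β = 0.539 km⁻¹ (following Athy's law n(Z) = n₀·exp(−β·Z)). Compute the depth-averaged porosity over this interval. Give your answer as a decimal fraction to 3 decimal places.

0.152

⟨n⟩ = (1/(Z₂−Z₁)) ∫ n₀ e^(−βZ) dZ = n₀·(e^(−β·Z₁) − e^(−β·Z₂)) / (β·(Z₂−Z₁))
e^(−0.539×0.9) = 0.6156; e^(−0.539×3.6) = 0.1436
⟨n⟩ = 0.47 × (0.6156 − 0.1436) / (0.539 × 2.7) = 0.47 × 0.3243 = 0.1524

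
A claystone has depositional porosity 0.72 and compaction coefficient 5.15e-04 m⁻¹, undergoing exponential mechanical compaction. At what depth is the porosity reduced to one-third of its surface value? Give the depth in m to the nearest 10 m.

Working in km (1 km = 1000 m; k in km⁻¹ = k in m⁻¹ × 1000):
φ/φ₀ = 1/3 ⇒ exp(−k·d) = 1/3 ⇒ d = ln(3) / k
d = 1.0986 / 0.515 = 2.133 km

2130 m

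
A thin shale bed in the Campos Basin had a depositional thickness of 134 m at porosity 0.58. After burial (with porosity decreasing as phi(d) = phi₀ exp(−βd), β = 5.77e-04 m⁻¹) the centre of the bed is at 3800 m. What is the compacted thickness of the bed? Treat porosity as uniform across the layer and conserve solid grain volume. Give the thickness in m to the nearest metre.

60 m

Working in km (1 km = 1000 m; β in km⁻¹ = β in m⁻¹ × 1000):
Porosity at 3.8 km: phi = 0.58·exp(−0.577×3.8) = 0.0647
Solid-volume conservation: h(1−phi) = h₀(1−phi₀) ⇒ h = h₀·(1−phi₀)/(1−phi)
h = 0.134 × (1 − 0.58)/(1 − 0.0647) = 0.134 × 0.4491 = 0.0602 km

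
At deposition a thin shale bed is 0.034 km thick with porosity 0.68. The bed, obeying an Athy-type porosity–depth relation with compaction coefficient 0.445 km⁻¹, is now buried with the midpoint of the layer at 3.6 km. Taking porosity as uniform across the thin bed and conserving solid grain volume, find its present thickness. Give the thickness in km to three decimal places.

Porosity at 3.6 km: φ = 0.68·exp(−0.445×3.6) = 0.1370
Solid-volume conservation: h(1−φ) = h₀(1−φ₀) ⇒ h = h₀·(1−φ₀)/(1−φ)
h = 0.034 × (1 − 0.68)/(1 − 0.1370) = 0.034 × 0.3708 = 0.0126 km

0.013 km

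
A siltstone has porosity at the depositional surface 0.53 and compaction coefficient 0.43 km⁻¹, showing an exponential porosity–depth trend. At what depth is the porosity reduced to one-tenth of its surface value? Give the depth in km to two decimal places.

5.35 km

φ/φ₀ = 1/10 ⇒ exp(−k·d) = 1/10 ⇒ d = ln(10) / k
d = 2.3026 / 0.43 = 5.355 km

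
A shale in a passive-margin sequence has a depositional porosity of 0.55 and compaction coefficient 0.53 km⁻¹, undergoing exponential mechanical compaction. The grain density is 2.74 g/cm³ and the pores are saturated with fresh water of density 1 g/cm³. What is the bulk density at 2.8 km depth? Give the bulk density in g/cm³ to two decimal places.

Porosity at depth: φ = 0.55·exp(−0.53×2.8) = 0.55×0.2267 = 0.1247
Bulk density: ρ_b = (1−φ)ρ_g + φ·ρ_f = 0.8753×2.74 + 0.1247×1
       = 2.398 + 0.125 = 2.523 g/cm³

2.52 g/cm³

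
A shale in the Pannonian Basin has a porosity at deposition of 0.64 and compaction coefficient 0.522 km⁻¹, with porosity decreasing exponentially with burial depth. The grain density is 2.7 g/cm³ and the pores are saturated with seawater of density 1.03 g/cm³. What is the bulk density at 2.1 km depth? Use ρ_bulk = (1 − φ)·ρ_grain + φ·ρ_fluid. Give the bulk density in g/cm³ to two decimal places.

Porosity at depth: phi = 0.64·exp(−0.522×2.1) = 0.64×0.3341 = 0.2138
Bulk density: ρ_b = (1−phi)ρ_g + phi·ρ_f = 0.7862×2.7 + 0.2138×1.03
       = 2.123 + 0.220 = 2.343 g/cm³

2.34 g/cm³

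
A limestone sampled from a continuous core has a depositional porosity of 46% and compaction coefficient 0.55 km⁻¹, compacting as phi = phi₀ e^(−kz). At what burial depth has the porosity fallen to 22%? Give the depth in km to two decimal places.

1.34 km

Invert Athy's law: z = ln(phi₀/phi) / k
z = ln(0.46/0.22) / 0.55 = ln(2.091) / 0.55 = 0.7376 / 0.55 = 1.341 km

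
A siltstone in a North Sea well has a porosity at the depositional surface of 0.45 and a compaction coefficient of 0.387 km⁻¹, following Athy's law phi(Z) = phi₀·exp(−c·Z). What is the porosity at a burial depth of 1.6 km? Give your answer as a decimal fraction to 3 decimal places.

phi = phi₀·exp(−c·Z) = 0.45 × exp(−0.387 × 1.6) = 0.45 × exp(−0.6192)
  = 0.45 × 0.5384 = 0.2423

0.242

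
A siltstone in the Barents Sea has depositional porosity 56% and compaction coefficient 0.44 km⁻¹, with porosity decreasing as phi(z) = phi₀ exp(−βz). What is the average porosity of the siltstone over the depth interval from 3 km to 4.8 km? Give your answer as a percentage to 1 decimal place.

10.3%

⟨phi⟩ = (1/(z₂−z₁)) ∫ phi₀ e^(−βz) dz = phi₀·(e^(−β·z₁) − e^(−β·z₂)) / (β·(z₂−z₁))
e^(−0.44×3) = 0.2671; e^(−0.44×4.8) = 0.1210
⟨phi⟩ = 0.56 × (0.2671 − 0.1210) / (0.44 × 1.8) = 0.56 × 0.1845 = 0.1033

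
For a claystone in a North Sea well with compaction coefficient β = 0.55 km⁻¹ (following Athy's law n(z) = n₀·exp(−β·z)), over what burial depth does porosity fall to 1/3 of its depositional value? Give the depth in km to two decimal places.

2.00 km

n/n₀ = 1/3 ⇒ exp(−β·z) = 1/3 ⇒ z = ln(3) / β
z = 1.0986 / 0.55 = 1.997 km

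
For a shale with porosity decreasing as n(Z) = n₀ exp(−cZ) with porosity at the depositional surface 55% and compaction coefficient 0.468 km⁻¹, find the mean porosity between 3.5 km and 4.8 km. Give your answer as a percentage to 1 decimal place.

8.0%

⟨n⟩ = (1/(Z₂−Z₁)) ∫ n₀ e^(−cZ) dZ = n₀·(e^(−c·Z₁) − e^(−c·Z₂)) / (c·(Z₂−Z₁))
e^(−0.468×3.5) = 0.1944; e^(−0.468×4.8) = 0.1058
⟨n⟩ = 0.55 × (0.1944 − 0.1058) / (0.468 × 1.3) = 0.55 × 0.1456 = 0.0801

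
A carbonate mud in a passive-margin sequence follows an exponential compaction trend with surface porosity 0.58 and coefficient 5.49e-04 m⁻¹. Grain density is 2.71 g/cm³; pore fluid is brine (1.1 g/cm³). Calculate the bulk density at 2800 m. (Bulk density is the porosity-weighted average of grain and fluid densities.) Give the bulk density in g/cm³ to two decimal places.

Working in km (1 km = 1000 m; k in km⁻¹ = k in m⁻¹ × 1000):
Porosity at depth: n = 0.58·exp(−0.549×2.8) = 0.58×0.2150 = 0.1247
Bulk density: ρ_b = (1−n)ρ_g + n·ρ_f = 0.8753×2.71 + 0.1247×1.1
       = 2.372 + 0.137 = 2.509 g/cm³

2.51 g/cm³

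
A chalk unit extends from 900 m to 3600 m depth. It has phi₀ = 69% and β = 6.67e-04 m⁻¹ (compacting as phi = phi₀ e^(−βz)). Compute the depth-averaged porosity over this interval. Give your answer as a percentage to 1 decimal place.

Working in km (1 km = 1000 m; β in km⁻¹ = β in m⁻¹ × 1000):
⟨phi⟩ = (1/(z₂−z₁)) ∫ phi₀ e^(−βz) dz = phi₀·(e^(−β·z₁) − e^(−β·z₂)) / (β·(z₂−z₁))
e^(−0.667×0.9) = 0.5486; e^(−0.667×3.6) = 0.0906
⟨phi⟩ = 0.69 × (0.5486 − 0.0906) / (0.667 × 2.7) = 0.69 × 0.2543 = 0.1755

17.5%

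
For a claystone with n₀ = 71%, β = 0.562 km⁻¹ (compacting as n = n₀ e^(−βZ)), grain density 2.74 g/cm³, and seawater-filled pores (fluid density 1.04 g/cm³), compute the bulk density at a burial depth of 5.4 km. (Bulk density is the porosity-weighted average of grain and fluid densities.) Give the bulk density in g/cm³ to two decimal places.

Porosity at depth: n = 0.71·exp(−0.562×5.4) = 0.71×0.0481 = 0.0341
Bulk density: ρ_b = (1−n)ρ_g + n·ρ_f = 0.9659×2.74 + 0.0341×1.04
       = 2.646 + 0.036 = 2.682 g/cm³

2.68 g/cm³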